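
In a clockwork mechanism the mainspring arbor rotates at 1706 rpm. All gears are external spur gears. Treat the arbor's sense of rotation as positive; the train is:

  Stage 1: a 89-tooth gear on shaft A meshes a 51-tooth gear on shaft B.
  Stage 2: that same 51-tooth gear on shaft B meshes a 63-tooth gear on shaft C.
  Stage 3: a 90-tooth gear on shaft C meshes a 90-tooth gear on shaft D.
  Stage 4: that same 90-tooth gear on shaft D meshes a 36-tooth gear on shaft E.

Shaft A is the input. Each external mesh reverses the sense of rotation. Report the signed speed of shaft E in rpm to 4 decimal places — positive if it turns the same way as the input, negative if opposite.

Stage 1 [89T→51T]: ω = 1706.0000×89/51 = 2977.1373 rpm, dir flips to −; running = −2977.1373
Stage 2 [51T→63T]: ω = 2977.1373×51/63 = 2410.0635 rpm, dir flips to +; running = +2410.0635
Stage 3 [90T→90T]: ω = 2410.0635×90/90 = 2410.0635 rpm, dir flips to −; running = −2410.0635
Stage 4 [90T→36T]: ω = 2410.0635×90/36 = 6025.1587 rpm, dir flips to +; running = +6025.1587

+6025.1587 rpm (same as input, |ω| = 6025.1587 rpm)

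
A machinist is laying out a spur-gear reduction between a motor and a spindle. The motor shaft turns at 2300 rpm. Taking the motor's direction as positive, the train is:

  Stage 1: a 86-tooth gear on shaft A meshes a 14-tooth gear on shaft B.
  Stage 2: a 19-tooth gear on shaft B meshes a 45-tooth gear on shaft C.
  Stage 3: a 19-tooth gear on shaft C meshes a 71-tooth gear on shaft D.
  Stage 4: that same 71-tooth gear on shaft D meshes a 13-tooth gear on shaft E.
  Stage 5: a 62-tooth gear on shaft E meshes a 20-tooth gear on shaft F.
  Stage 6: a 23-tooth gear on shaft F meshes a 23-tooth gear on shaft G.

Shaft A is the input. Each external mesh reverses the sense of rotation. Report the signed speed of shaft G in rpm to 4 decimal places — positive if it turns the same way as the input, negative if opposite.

Stage 1 [86T→14T]: ω = 2300.0000×86/14 = 14128.5714 rpm, dir flips to −; running = −14128.5714
Stage 2 [19T→45T]: ω = 14128.5714×19/45 = 5965.3968 rpm, dir flips to +; running = +5965.3968
Stage 3 [19T→71T]: ω = 5965.3968×19/71 = 1596.3738 rpm, dir flips to −; running = −1596.3738
Stage 4 [71T→13T]: ω = 1596.3738×71/13 = 8718.6569 rpm, dir flips to +; running = +8718.6569
Stage 5 [62T→20T]: ω = 8718.6569×62/20 = 27027.8364 rpm, dir flips to −; running = −27027.8364
Stage 6 [23T→23T]: ω = 27027.8364×23/23 = 27027.8364 rpm, dir flips to +; running = +27027.8364

+27027.8364 rpm (same as input, |ω| = 27027.8364 rpm)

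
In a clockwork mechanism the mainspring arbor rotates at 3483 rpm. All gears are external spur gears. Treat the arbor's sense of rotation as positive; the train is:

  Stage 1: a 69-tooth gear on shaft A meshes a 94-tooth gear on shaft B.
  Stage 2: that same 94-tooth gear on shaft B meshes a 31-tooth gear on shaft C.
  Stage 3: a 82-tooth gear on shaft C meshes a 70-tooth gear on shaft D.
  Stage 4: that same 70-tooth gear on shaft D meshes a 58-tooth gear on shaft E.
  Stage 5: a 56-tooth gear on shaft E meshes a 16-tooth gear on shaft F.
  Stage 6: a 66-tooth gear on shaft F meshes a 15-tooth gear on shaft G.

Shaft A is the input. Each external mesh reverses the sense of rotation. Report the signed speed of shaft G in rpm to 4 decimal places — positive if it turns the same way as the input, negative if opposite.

Stage 1 [69T→94T]: ω = 3483.0000×69/94 = 2556.6702 rpm, dir flips to −; running = −2556.6702
Stage 2 [94T→31T]: ω = 2556.6702×94/31 = 7752.4839 rpm, dir flips to +; running = +7752.4839
Stage 3 [82T→70T]: ω = 7752.4839×82/70 = 9081.4811 rpm, dir flips to −; running = −9081.4811
Stage 4 [70T→58T]: ω = 9081.4811×70/58 = 10960.4082 rpm, dir flips to +; running = +10960.4082
Stage 5 [56T→16T]: ω = 10960.4082×56/16 = 38361.4288 rpm, dir flips to −; running = −38361.4288
Stage 6 [66T→15T]: ω = 38361.4288×66/15 = 168790.2868 rpm, dir flips to +; running = +168790.2868

+168790.2868 rpm (same as input, |ω| = 168790.2868 rpm)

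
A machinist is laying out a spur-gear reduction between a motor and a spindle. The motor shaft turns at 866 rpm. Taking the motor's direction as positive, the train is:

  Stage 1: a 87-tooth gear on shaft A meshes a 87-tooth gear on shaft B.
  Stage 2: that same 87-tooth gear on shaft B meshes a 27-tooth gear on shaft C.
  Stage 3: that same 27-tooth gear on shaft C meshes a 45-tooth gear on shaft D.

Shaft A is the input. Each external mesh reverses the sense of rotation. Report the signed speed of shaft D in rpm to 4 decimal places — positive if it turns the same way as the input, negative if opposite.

Stage 1 [87T→87T]: ω = 866.0000×87/87 = 866.0000 rpm, dir flips to −; running = −866.0000
Stage 2 [87T→27T]: ω = 866.0000×87/27 = 2790.4444 rpm, dir flips to +; running = +2790.4444
Stage 3 [27T→45T]: ω = 2790.4444×27/45 = 1674.2667 rpm, dir flips to −; running = −1674.2667

-1674.2667 rpm (opposite to input, |ω| = 1674.2667 rpm)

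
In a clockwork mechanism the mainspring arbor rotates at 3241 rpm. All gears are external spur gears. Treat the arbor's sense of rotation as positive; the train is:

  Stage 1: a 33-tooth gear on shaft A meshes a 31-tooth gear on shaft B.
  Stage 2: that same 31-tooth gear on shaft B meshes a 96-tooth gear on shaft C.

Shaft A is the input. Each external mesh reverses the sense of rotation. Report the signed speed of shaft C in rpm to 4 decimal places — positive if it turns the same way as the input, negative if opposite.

+1114.0938 rpm (same as input, |ω| = 1114.0938 rpm)

Stage 1 [33T→31T]: ω = 3241.0000×33/31 = 3450.0968 rpm, dir flips to −; running = −3450.0968
Stage 2 [31T→96T]: ω = 3450.0968×31/96 = 1114.0938 rpm, dir flips to +; running = +1114.0938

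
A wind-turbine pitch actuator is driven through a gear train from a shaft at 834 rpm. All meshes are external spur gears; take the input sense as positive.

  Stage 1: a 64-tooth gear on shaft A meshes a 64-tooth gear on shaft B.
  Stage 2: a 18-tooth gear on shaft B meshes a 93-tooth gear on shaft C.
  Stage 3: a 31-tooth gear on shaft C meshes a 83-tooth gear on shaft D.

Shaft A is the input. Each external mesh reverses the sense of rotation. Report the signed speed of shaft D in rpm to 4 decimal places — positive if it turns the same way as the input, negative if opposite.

-60.2892 rpm (opposite to input, |ω| = 60.2892 rpm)

Stage 1 [64T→64T]: ω = 834.0000×64/64 = 834.0000 rpm, dir flips to −; running = −834.0000
Stage 2 [18T→93T]: ω = 834.0000×18/93 = 161.4194 rpm, dir flips to +; running = +161.4194
Stage 3 [31T→83T]: ω = 161.4194×31/83 = 60.2892 rpm, dir flips to −; running = −60.2892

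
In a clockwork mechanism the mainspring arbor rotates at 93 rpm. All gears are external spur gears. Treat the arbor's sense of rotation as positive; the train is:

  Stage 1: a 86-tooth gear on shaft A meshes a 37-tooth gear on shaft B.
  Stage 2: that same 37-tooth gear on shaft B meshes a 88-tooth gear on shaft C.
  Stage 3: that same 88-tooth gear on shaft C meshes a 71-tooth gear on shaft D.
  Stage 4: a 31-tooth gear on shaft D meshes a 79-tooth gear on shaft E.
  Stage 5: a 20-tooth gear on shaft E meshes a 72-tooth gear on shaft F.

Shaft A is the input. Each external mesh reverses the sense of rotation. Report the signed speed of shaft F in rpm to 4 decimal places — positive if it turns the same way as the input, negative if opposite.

Stage 1 [86T→37T]: ω = 93.0000×86/37 = 216.1622 rpm, dir flips to −; running = −216.1622
Stage 2 [37T→88T]: ω = 216.1622×37/88 = 90.8864 rpm, dir flips to +; running = +90.8864
Stage 3 [88T→71T]: ω = 90.8864×88/71 = 112.6479 rpm, dir flips to −; running = −112.6479
Stage 4 [31T→79T]: ω = 112.6479×31/79 = 44.2036 rpm, dir flips to +; running = +44.2036
Stage 5 [20T→72T]: ω = 44.2036×20/72 = 12.2788 rpm, dir flips to −; running = −12.2788

-12.2788 rpm (opposite to input, |ω| = 12.2788 rpm)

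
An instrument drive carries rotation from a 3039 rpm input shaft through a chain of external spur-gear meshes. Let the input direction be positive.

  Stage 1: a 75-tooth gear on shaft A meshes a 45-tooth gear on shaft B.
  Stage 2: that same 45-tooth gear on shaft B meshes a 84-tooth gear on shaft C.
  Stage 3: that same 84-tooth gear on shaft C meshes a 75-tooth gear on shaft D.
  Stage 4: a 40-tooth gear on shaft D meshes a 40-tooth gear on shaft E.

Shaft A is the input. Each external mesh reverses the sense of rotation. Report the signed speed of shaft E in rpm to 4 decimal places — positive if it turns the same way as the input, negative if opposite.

+3039.0000 rpm (same as input, |ω| = 3039.0000 rpm)

Stage 1 [75T→45T]: ω = 3039.0000×75/45 = 5065.0000 rpm, dir flips to −; running = −5065.0000
Stage 2 [45T→84T]: ω = 5065.0000×45/84 = 2713.3929 rpm, dir flips to +; running = +2713.3929
Stage 3 [84T→75T]: ω = 2713.3929×84/75 = 3039.0000 rpm, dir flips to −; running = −3039.0000
Stage 4 [40T→40T]: ω = 3039.0000×40/40 = 3039.0000 rpm, dir flips to +; running = +3039.0000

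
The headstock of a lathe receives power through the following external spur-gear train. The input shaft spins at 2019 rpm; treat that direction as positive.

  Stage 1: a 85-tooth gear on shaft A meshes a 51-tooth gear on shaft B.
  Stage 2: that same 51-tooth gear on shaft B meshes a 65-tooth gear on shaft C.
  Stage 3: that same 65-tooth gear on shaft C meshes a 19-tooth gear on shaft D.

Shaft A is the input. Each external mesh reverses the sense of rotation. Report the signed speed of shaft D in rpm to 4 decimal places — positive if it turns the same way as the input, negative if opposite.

Stage 1 [85T→51T]: ω = 2019.0000×85/51 = 3365.0000 rpm, dir flips to −; running = −3365.0000
Stage 2 [51T→65T]: ω = 3365.0000×51/65 = 2640.2308 rpm, dir flips to +; running = +2640.2308
Stage 3 [65T→19T]: ω = 2640.2308×65/19 = 9032.3684 rpm, dir flips to −; running = −9032.3684

-9032.3684 rpm (opposite to input, |ω| = 9032.3684 rpm)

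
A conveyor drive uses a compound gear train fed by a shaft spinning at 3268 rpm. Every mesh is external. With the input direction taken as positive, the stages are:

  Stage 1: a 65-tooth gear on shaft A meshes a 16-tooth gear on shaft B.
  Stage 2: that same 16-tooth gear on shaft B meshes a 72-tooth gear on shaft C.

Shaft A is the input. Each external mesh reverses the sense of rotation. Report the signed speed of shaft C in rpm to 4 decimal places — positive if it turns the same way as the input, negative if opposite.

Stage 1 [65T→16T]: ω = 3268.0000×65/16 = 13276.2500 rpm, dir flips to −; running = −13276.2500
Stage 2 [16T→72T]: ω = 13276.2500×16/72 = 2950.2778 rpm, dir flips to +; running = +2950.2778

+2950.2778 rpm (same as input, |ω| = 2950.2778 rpm)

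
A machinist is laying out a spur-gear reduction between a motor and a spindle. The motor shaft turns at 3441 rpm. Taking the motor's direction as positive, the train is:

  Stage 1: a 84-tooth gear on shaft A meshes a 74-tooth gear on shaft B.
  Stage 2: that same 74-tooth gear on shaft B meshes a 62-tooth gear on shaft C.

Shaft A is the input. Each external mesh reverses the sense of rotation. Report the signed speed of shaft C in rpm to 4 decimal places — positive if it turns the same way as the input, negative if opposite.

+4662.0000 rpm (same as input, |ω| = 4662.0000 rpm)

Stage 1 [84T→74T]: ω = 3441.0000×84/74 = 3906.0000 rpm, dir flips to −; running = −3906.0000
Stage 2 [74T→62T]: ω = 3906.0000×74/62 = 4662.0000 rpm, dir flips to +; running = +4662.0000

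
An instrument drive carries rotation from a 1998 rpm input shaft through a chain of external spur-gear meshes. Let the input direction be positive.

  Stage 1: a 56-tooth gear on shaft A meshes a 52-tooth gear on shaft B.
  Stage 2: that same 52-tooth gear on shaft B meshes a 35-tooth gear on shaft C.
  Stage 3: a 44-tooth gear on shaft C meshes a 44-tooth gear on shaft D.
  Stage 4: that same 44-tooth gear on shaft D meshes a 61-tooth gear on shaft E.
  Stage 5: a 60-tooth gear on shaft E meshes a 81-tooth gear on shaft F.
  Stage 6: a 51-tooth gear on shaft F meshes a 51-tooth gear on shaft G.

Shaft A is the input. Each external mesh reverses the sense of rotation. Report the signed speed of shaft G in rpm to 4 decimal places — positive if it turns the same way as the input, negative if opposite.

Stage 1 [56T→52T]: ω = 1998.0000×56/52 = 2151.6923 rpm, dir flips to −; running = −2151.6923
Stage 2 [52T→35T]: ω = 2151.6923×52/35 = 3196.8000 rpm, dir flips to +; running = +3196.8000
Stage 3 [44T→44T]: ω = 3196.8000×44/44 = 3196.8000 rpm, dir flips to −; running = −3196.8000
Stage 4 [44T→61T]: ω = 3196.8000×44/61 = 2305.8885 rpm, dir flips to +; running = +2305.8885
Stage 5 [60T→81T]: ω = 2305.8885×60/81 = 1708.0656 rpm, dir flips to −; running = −1708.0656
Stage 6 [51T→51T]: ω = 1708.0656×51/51 = 1708.0656 rpm, dir flips to +; running = +1708.0656

+1708.0656 rpm (same as input, |ω| = 1708.0656 rpm)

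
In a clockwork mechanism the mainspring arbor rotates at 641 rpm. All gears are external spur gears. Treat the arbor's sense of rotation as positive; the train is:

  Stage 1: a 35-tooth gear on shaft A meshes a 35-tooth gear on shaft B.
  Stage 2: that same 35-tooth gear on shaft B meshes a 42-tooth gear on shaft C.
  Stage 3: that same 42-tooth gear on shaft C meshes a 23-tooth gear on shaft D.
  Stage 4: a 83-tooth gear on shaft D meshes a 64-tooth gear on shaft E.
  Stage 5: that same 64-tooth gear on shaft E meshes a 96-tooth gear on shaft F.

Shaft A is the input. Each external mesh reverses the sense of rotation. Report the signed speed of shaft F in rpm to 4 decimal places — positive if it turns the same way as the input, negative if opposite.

Stage 1 [35T→35T]: ω = 641.0000×35/35 = 641.0000 rpm, dir flips to −; running = −641.0000
Stage 2 [35T→42T]: ω = 641.0000×35/42 = 534.1667 rpm, dir flips to +; running = +534.1667
Stage 3 [42T→23T]: ω = 534.1667×42/23 = 975.4348 rpm, dir flips to −; running = −975.4348
Stage 4 [83T→64T]: ω = 975.4348×83/64 = 1265.0170 rpm, dir flips to +; running = +1265.0170
Stage 5 [64T→96T]: ω = 1265.0170×64/96 = 843.3447 rpm, dir flips to −; running = −843.3447

-843.3447 rpm (opposite to input, |ω| = 843.3447 rpm)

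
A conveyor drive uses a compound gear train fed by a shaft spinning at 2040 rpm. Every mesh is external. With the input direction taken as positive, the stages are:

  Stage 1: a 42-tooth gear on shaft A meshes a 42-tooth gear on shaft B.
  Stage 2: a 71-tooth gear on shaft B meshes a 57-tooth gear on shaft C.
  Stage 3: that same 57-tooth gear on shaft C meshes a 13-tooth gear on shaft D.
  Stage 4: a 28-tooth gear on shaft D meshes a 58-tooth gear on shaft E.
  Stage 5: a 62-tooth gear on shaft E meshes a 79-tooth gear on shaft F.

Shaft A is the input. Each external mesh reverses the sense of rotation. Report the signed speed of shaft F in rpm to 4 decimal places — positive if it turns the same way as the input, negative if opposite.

Stage 1 [42T→42T]: ω = 2040.0000×42/42 = 2040.0000 rpm, dir flips to −; running = −2040.0000
Stage 2 [71T→57T]: ω = 2040.0000×71/57 = 2541.0526 rpm, dir flips to +; running = +2541.0526
Stage 3 [57T→13T]: ω = 2541.0526×57/13 = 11141.5385 rpm, dir flips to −; running = −11141.5385
Stage 4 [28T→58T]: ω = 11141.5385×28/58 = 5378.6737 rpm, dir flips to +; running = +5378.6737
Stage 5 [62T→79T]: ω = 5378.6737×62/79 = 4221.2376 rpm, dir flips to −; running = −4221.2376

-4221.2376 rpm (opposite to input, |ω| = 4221.2376 rpm)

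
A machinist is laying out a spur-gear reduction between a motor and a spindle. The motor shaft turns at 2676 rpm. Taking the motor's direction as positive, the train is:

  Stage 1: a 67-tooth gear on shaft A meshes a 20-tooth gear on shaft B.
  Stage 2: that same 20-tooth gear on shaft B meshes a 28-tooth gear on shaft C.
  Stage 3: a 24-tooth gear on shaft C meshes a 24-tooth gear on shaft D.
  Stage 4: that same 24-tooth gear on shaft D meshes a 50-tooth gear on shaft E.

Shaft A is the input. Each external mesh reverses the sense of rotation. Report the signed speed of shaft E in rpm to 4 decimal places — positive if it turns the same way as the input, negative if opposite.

+3073.5771 rpm (same as input, |ω| = 3073.5771 rpm)

Stage 1 [67T→20T]: ω = 2676.0000×67/20 = 8964.6000 rpm, dir flips to −; running = −8964.6000
Stage 2 [20T→28T]: ω = 8964.6000×20/28 = 6403.2857 rpm, dir flips to +; running = +6403.2857
Stage 3 [24T→24T]: ω = 6403.2857×24/24 = 6403.2857 rpm, dir flips to −; running = −6403.2857
Stage 4 [24T→50T]: ω = 6403.2857×24/50 = 3073.5771 rpm, dir flips to +; running = +3073.5771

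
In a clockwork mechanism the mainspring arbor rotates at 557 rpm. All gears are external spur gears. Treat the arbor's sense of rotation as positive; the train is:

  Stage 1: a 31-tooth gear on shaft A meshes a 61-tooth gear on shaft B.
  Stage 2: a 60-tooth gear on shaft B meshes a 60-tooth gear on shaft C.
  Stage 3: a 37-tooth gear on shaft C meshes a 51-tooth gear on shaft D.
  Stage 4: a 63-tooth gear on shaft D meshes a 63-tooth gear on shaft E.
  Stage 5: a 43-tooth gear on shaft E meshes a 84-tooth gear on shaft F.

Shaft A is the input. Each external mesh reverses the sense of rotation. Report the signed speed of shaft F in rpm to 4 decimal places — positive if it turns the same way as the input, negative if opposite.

Stage 1 [31T→61T]: ω = 557.0000×31/61 = 283.0656 rpm, dir flips to −; running = −283.0656
Stage 2 [60T→60T]: ω = 283.0656×60/60 = 283.0656 rpm, dir flips to +; running = +283.0656
Stage 3 [37T→51T]: ω = 283.0656×37/51 = 205.3613 rpm, dir flips to −; running = −205.3613
Stage 4 [63T→63T]: ω = 205.3613×63/63 = 205.3613 rpm, dir flips to +; running = +205.3613
Stage 5 [43T→84T]: ω = 205.3613×43/84 = 105.1254 rpm, dir flips to −; running = −105.1254

-105.1254 rpm (opposite to input, |ω| = 105.1254 rpm)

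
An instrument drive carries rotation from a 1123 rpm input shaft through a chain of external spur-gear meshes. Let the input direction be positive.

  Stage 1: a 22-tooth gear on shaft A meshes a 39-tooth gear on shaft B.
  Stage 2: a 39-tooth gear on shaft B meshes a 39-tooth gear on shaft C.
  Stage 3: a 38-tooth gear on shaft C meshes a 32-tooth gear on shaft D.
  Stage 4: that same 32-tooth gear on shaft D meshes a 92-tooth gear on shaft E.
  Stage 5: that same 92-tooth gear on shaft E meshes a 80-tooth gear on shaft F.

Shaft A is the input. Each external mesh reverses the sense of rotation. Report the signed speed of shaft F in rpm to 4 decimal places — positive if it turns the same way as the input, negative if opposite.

Stage 1 [22T→39T]: ω = 1123.0000×22/39 = 633.4872 rpm, dir flips to −; running = −633.4872
Stage 2 [39T→39T]: ω = 633.4872×39/39 = 633.4872 rpm, dir flips to +; running = +633.4872
Stage 3 [38T→32T]: ω = 633.4872×38/32 = 752.2660 rpm, dir flips to −; running = −752.2660
Stage 4 [32T→92T]: ω = 752.2660×32/92 = 261.6577 rpm, dir flips to +; running = +261.6577
Stage 5 [92T→80T]: ω = 261.6577×92/80 = 300.9064 rpm, dir flips to −; running = −300.9064

-300.9064 rpm (opposite to input, |ω| = 300.9064 rpm)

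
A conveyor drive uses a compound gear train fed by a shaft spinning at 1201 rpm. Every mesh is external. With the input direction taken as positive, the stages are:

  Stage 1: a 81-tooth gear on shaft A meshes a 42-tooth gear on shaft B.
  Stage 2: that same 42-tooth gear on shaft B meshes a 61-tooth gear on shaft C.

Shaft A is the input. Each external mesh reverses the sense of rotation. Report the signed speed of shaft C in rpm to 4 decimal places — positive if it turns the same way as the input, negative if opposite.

Stage 1 [81T→42T]: ω = 1201.0000×81/42 = 2316.2143 rpm, dir flips to −; running = −2316.2143
Stage 2 [42T→61T]: ω = 2316.2143×42/61 = 1594.7705 rpm, dir flips to +; running = +1594.7705

+1594.7705 rpm (same as input, |ω| = 1594.7705 rpm)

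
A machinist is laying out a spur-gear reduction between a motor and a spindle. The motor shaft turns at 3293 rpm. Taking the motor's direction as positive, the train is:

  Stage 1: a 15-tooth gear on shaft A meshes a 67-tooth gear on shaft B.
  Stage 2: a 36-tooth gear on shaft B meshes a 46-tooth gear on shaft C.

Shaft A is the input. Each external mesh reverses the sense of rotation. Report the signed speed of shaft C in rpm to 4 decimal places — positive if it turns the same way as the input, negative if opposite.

+576.9695 rpm (same as input, |ω| = 576.9695 rpm)

Stage 1 [15T→67T]: ω = 3293.0000×15/67 = 737.2388 rpm, dir flips to −; running = −737.2388
Stage 2 [36T→46T]: ω = 737.2388×36/46 = 576.9695 rpm, dir flips to +; running = +576.9695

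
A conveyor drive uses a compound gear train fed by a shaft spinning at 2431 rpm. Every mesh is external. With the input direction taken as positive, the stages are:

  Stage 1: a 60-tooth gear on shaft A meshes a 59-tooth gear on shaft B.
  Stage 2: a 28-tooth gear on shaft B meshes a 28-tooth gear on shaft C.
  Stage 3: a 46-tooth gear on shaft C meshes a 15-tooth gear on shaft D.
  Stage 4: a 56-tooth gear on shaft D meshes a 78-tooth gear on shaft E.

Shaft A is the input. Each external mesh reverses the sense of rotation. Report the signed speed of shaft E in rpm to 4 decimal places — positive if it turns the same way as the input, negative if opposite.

Stage 1 [60T→59T]: ω = 2431.0000×60/59 = 2472.2034 rpm, dir flips to −; running = −2472.2034
Stage 2 [28T→28T]: ω = 2472.2034×28/28 = 2472.2034 rpm, dir flips to +; running = +2472.2034
Stage 3 [46T→15T]: ω = 2472.2034×46/15 = 7581.4237 rpm, dir flips to −; running = −7581.4237
Stage 4 [56T→78T]: ω = 7581.4237×56/78 = 5443.0734 rpm, dir flips to +; running = +5443.0734

+5443.0734 rpm (same as input, |ω| = 5443.0734 rpm)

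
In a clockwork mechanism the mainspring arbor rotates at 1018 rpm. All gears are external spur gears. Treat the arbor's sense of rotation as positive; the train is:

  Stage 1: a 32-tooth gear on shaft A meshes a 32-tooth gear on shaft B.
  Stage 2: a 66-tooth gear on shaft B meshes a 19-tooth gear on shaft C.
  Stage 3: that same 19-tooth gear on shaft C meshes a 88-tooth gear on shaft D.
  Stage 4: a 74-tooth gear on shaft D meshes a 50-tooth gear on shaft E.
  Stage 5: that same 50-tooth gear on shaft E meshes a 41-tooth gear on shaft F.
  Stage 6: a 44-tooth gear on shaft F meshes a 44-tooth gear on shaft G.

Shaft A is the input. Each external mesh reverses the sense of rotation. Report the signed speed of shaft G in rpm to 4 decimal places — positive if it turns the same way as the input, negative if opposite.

Stage 1 [32T→32T]: ω = 1018.0000×32/32 = 1018.0000 rpm, dir flips to −; running = −1018.0000
Stage 2 [66T→19T]: ω = 1018.0000×66/19 = 3536.2105 rpm, dir flips to +; running = +3536.2105
Stage 3 [19T→88T]: ω = 3536.2105×19/88 = 763.5000 rpm, dir flips to −; running = −763.5000
Stage 4 [74T→50T]: ω = 763.5000×74/50 = 1129.9800 rpm, dir flips to +; running = +1129.9800
Stage 5 [50T→41T]: ω = 1129.9800×50/41 = 1378.0244 rpm, dir flips to −; running = −1378.0244
Stage 6 [44T→44T]: ω = 1378.0244×44/44 = 1378.0244 rpm, dir flips to +; running = +1378.0244

+1378.0244 rpm (same as input, |ω| = 1378.0244 rpm)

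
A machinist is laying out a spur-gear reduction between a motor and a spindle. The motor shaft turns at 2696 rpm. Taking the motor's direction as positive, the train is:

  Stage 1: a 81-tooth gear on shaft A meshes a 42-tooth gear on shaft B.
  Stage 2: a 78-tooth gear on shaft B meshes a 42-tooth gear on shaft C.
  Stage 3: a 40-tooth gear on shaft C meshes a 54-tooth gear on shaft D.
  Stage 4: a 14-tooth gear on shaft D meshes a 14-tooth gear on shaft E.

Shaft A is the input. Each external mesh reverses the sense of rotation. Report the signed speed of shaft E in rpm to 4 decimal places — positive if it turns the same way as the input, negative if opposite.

+7152.6531 rpm (same as input, |ω| = 7152.6531 rpm)

Stage 1 [81T→42T]: ω = 2696.0000×81/42 = 5199.4286 rpm, dir flips to −; running = −5199.4286
Stage 2 [78T→42T]: ω = 5199.4286×78/42 = 9656.0816 rpm, dir flips to +; running = +9656.0816
Stage 3 [40T→54T]: ω = 9656.0816×40/54 = 7152.6531 rpm, dir flips to −; running = −7152.6531
Stage 4 [14T→14T]: ω = 7152.6531×14/14 = 7152.6531 rpm, dir flips to +; running = +7152.6531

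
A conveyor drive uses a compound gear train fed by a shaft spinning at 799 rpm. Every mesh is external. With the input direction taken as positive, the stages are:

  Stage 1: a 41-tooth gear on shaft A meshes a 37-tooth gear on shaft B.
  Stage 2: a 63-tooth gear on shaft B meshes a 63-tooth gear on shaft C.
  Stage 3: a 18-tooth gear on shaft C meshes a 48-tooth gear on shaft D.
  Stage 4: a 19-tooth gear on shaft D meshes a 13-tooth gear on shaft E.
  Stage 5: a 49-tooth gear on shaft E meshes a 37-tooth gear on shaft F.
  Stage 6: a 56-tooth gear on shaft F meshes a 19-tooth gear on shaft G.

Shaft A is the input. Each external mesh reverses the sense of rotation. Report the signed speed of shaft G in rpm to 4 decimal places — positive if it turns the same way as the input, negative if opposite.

Stage 1 [41T→37T]: ω = 799.0000×41/37 = 885.3784 rpm, dir flips to −; running = −885.3784
Stage 2 [63T→63T]: ω = 885.3784×63/63 = 885.3784 rpm, dir flips to +; running = +885.3784
Stage 3 [18T→48T]: ω = 885.3784×18/48 = 332.0169 rpm, dir flips to −; running = −332.0169
Stage 4 [19T→13T]: ω = 332.0169×19/13 = 485.2555 rpm, dir flips to +; running = +485.2555
Stage 5 [49T→37T]: ω = 485.2555×49/37 = 642.6356 rpm, dir flips to −; running = −642.6356
Stage 6 [56T→19T]: ω = 642.6356×56/19 = 1894.0839 rpm, dir flips to +; running = +1894.0839

+1894.0839 rpm (same as input, |ω| = 1894.0839 rpm)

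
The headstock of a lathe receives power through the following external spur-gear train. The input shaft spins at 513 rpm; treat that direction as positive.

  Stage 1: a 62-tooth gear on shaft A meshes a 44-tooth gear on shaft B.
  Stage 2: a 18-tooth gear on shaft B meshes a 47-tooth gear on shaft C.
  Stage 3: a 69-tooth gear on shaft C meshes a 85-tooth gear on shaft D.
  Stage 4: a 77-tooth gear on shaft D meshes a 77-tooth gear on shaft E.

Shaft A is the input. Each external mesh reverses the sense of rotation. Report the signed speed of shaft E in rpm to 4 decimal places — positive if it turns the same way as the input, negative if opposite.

Stage 1 [62T→44T]: ω = 513.0000×62/44 = 722.8636 rpm, dir flips to −; running = −722.8636
Stage 2 [18T→47T]: ω = 722.8636×18/47 = 276.8414 rpm, dir flips to +; running = +276.8414
Stage 3 [69T→85T]: ω = 276.8414×69/85 = 224.7301 rpm, dir flips to −; running = −224.7301
Stage 4 [77T→77T]: ω = 224.7301×77/77 = 224.7301 rpm, dir flips to +; running = +224.7301

+224.7301 rpm (same as input, |ω| = 224.7301 rpm)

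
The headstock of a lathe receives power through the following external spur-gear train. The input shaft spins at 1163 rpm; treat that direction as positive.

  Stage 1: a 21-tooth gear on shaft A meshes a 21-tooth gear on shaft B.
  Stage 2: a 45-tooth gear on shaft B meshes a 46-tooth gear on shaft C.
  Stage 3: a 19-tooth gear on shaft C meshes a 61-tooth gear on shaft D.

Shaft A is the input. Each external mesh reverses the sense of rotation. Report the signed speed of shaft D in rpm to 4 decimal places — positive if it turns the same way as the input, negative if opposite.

-354.3710 rpm (opposite to input, |ω| = 354.3710 rpm)

Stage 1 [21T→21T]: ω = 1163.0000×21/21 = 1163.0000 rpm, dir flips to −; running = −1163.0000
Stage 2 [45T→46T]: ω = 1163.0000×45/46 = 1137.7174 rpm, dir flips to +; running = +1137.7174
Stage 3 [19T→61T]: ω = 1137.7174×19/61 = 354.3710 rpm, dir flips to −; running = −354.3710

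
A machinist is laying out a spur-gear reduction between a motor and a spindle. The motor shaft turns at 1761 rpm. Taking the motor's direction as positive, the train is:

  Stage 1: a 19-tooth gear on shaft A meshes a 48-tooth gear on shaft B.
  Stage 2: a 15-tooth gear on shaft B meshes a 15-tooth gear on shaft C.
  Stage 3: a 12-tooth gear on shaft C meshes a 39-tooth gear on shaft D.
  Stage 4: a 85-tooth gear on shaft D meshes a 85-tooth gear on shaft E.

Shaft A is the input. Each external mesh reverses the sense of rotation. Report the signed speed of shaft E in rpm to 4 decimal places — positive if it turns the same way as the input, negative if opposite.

Stage 1 [19T→48T]: ω = 1761.0000×19/48 = 697.0625 rpm, dir flips to −; running = −697.0625
Stage 2 [15T→15T]: ω = 697.0625×15/15 = 697.0625 rpm, dir flips to +; running = +697.0625
Stage 3 [12T→39T]: ω = 697.0625×12/39 = 214.4808 rpm, dir flips to −; running = −214.4808
Stage 4 [85T→85T]: ω = 214.4808×85/85 = 214.4808 rpm, dir flips to +; running = +214.4808

+214.4808 rpm (same as input, |ω| = 214.4808 rpm)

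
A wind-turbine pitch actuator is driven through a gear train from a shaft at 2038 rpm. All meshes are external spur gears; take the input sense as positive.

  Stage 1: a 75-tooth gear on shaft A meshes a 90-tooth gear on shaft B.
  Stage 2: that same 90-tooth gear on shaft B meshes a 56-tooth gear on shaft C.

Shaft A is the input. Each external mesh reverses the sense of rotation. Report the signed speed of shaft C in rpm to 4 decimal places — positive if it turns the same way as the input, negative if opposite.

Stage 1 [75T→90T]: ω = 2038.0000×75/90 = 1698.3333 rpm, dir flips to −; running = −1698.3333
Stage 2 [90T→56T]: ω = 1698.3333×90/56 = 2729.4643 rpm, dir flips to +; running = +2729.4643

+2729.4643 rpm (same as input, |ω| = 2729.4643 rpm)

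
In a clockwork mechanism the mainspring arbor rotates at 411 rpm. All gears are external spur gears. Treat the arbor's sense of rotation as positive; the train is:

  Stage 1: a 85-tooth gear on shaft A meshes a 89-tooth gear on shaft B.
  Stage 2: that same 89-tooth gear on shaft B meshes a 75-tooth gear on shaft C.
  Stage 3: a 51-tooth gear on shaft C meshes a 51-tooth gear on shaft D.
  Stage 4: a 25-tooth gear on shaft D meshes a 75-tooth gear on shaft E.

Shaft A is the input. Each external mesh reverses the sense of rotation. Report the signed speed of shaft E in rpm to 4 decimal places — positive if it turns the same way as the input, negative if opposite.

+155.2667 rpm (same as input, |ω| = 155.2667 rpm)

Stage 1 [85T→89T]: ω = 411.0000×85/89 = 392.5281 rpm, dir flips to −; running = −392.5281
Stage 2 [89T→75T]: ω = 392.5281×89/75 = 465.8000 rpm, dir flips to +; running = +465.8000
Stage 3 [51T→51T]: ω = 465.8000×51/51 = 465.8000 rpm, dir flips to −; running = −465.8000
Stage 4 [25T→75T]: ω = 465.8000×25/75 = 155.2667 rpm, dir flips to +; running = +155.2667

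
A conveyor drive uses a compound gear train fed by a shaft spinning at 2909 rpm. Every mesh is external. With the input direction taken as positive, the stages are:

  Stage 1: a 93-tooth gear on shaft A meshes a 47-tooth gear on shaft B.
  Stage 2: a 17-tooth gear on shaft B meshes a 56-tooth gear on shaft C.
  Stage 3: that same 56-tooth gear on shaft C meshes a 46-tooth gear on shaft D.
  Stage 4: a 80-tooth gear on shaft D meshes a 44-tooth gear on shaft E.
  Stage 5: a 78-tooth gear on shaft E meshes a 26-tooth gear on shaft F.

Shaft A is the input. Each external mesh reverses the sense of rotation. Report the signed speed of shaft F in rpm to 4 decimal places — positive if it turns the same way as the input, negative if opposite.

Stage 1 [93T→47T]: ω = 2909.0000×93/47 = 5756.1064 rpm, dir flips to −; running = −5756.1064
Stage 2 [17T→56T]: ω = 5756.1064×17/56 = 1747.3894 rpm, dir flips to +; running = +1747.3894
Stage 3 [56T→46T]: ω = 1747.3894×56/46 = 2127.2567 rpm, dir flips to −; running = −2127.2567
Stage 4 [80T→44T]: ω = 2127.2567×80/44 = 3867.7395 rpm, dir flips to +; running = +3867.7395
Stage 5 [78T→26T]: ω = 3867.7395×78/26 = 11603.2184 rpm, dir flips to −; running = −11603.2184

-11603.2184 rpm (opposite to input, |ω| = 11603.2184 rpm)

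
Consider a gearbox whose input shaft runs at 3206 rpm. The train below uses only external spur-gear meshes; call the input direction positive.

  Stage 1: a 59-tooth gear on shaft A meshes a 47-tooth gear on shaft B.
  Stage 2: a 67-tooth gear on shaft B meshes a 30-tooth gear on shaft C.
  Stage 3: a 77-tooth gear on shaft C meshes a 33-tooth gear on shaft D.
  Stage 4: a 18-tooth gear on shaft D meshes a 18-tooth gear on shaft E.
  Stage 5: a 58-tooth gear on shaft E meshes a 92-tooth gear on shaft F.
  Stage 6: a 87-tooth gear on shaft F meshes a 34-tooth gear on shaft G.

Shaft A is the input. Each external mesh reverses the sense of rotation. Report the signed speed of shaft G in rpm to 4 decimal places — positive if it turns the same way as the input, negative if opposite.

+33832.0650 rpm (same as input, |ω| = 33832.0650 rpm)

Stage 1 [59T→47T]: ω = 3206.0000×59/47 = 4024.5532 rpm, dir flips to −; running = −4024.5532
Stage 2 [67T→30T]: ω = 4024.5532×67/30 = 8988.1688 rpm, dir flips to +; running = +8988.1688
Stage 3 [77T→33T]: ω = 8988.1688×77/33 = 20972.3939 rpm, dir flips to −; running = −20972.3939
Stage 4 [18T→18T]: ω = 20972.3939×18/18 = 20972.3939 rpm, dir flips to +; running = +20972.3939
Stage 5 [58T→92T]: ω = 20972.3939×58/92 = 13221.7266 rpm, dir flips to −; running = −13221.7266
Stage 6 [87T→34T]: ω = 13221.7266×87/34 = 33832.0650 rpm, dir flips to +; running = +33832.0650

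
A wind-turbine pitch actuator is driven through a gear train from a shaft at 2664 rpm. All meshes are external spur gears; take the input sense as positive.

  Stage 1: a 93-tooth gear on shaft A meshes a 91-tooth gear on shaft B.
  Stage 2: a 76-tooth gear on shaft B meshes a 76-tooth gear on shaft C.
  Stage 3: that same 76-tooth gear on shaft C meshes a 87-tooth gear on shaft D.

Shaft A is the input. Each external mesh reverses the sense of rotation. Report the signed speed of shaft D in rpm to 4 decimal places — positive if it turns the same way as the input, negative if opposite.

Stage 1 [93T→91T]: ω = 2664.0000×93/91 = 2722.5495 rpm, dir flips to −; running = −2722.5495
Stage 2 [76T→76T]: ω = 2722.5495×76/76 = 2722.5495 rpm, dir flips to +; running = +2722.5495
Stage 3 [76T→87T]: ω = 2722.5495×76/87 = 2378.3191 rpm, dir flips to −; running = −2378.3191

-2378.3191 rpm (opposite to input, |ω| = 2378.3191 rpm)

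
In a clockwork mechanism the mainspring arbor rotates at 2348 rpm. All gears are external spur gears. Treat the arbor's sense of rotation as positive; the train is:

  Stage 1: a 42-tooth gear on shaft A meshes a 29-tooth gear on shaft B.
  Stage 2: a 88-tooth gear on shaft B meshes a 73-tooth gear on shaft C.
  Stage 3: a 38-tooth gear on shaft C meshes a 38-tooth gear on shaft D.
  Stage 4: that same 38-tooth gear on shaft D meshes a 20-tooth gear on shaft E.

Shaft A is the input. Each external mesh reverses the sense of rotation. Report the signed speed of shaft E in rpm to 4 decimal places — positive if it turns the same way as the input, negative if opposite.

Stage 1 [42T→29T]: ω = 2348.0000×42/29 = 3400.5517 rpm, dir flips to −; running = −3400.5517
Stage 2 [88T→73T]: ω = 3400.5517×88/73 = 4099.2952 rpm, dir flips to +; running = +4099.2952
Stage 3 [38T→38T]: ω = 4099.2952×38/38 = 4099.2952 rpm, dir flips to −; running = −4099.2952
Stage 4 [38T→20T]: ω = 4099.2952×38/20 = 7788.6609 rpm, dir flips to +; running = +7788.6609

+7788.6609 rpm (same as input, |ω| = 7788.6609 rpm)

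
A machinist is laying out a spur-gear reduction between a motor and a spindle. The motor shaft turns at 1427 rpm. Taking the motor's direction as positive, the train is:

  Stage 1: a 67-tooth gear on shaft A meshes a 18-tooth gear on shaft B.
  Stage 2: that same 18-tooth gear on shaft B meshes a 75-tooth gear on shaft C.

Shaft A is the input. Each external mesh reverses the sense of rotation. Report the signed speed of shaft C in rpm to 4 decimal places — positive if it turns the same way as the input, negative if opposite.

Stage 1 [67T→18T]: ω = 1427.0000×67/18 = 5311.6111 rpm, dir flips to −; running = −5311.6111
Stage 2 [18T→75T]: ω = 5311.6111×18/75 = 1274.7867 rpm, dir flips to +; running = +1274.7867

+1274.7867 rpm (same as input, |ω| = 1274.7867 rpm)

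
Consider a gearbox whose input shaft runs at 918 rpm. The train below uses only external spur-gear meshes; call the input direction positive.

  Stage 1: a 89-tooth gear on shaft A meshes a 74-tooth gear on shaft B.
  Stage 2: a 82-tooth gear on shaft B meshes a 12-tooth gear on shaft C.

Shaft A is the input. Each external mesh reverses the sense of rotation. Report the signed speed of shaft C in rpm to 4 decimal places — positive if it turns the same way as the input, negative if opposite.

+7544.5541 rpm (same as input, |ω| = 7544.5541 rpm)

Stage 1 [89T→74T]: ω = 918.0000×89/74 = 1104.0811 rpm, dir flips to −; running = −1104.0811
Stage 2 [82T→12T]: ω = 1104.0811×82/12 = 7544.5541 rpm, dir flips to +; running = +7544.5541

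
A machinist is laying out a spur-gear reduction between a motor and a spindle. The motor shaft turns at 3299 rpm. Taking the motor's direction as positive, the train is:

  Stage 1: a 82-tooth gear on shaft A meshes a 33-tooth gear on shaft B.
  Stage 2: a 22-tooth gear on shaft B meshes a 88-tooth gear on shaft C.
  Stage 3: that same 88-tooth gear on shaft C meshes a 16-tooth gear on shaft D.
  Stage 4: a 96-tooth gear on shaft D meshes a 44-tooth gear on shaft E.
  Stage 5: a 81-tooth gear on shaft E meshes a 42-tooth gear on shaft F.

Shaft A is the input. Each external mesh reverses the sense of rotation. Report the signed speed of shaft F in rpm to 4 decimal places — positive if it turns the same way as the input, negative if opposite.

-47428.4805 rpm (opposite to input, |ω| = 47428.4805 rpm)

Stage 1 [82T→33T]: ω = 3299.0000×82/33 = 8197.5152 rpm, dir flips to −; running = −8197.5152
Stage 2 [22T→88T]: ω = 8197.5152×22/88 = 2049.3788 rpm, dir flips to +; running = +2049.3788
Stage 3 [88T→16T]: ω = 2049.3788×88/16 = 11271.5833 rpm, dir flips to −; running = −11271.5833
Stage 4 [96T→44T]: ω = 11271.5833×96/44 = 24592.5455 rpm, dir flips to +; running = +24592.5455
Stage 5 [81T→42T]: ω = 24592.5455×81/42 = 47428.4805 rpm, dir flips to −; running = −47428.4805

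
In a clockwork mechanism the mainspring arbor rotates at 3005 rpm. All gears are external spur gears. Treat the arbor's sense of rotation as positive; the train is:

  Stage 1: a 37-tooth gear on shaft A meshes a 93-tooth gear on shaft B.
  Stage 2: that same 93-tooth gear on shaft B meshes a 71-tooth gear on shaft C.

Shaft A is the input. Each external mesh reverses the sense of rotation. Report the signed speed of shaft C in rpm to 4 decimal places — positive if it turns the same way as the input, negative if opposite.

+1565.9859 rpm (same as input, |ω| = 1565.9859 rpm)

Stage 1 [37T→93T]: ω = 3005.0000×37/93 = 1195.5376 rpm, dir flips to −; running = −1195.5376
Stage 2 [93T→71T]: ω = 1195.5376×93/71 = 1565.9859 rpm, dir flips to +; running = +1565.9859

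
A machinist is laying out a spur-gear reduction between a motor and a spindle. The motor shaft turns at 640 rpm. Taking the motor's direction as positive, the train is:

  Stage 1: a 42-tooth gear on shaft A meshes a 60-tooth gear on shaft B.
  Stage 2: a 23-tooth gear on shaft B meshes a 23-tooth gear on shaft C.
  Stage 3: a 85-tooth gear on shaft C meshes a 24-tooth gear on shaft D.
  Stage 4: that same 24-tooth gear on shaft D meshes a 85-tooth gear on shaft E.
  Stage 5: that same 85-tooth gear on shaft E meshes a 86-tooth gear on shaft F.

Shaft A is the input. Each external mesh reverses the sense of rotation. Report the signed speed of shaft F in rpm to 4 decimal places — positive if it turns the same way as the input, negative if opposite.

-442.7907 rpm (opposite to input, |ω| = 442.7907 rpm)

Stage 1 [42T→60T]: ω = 640.0000×42/60 = 448.0000 rpm, dir flips to −; running = −448.0000
Stage 2 [23T→23T]: ω = 448.0000×23/23 = 448.0000 rpm, dir flips to +; running = +448.0000
Stage 3 [85T→24T]: ω = 448.0000×85/24 = 1586.6667 rpm, dir flips to −; running = −1586.6667
Stage 4 [24T→85T]: ω = 1586.6667×24/85 = 448.0000 rpm, dir flips to +; running = +448.0000
Stage 5 [85T→86T]: ω = 448.0000×85/86 = 442.7907 rpm, dir flips to −; running = −442.7907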